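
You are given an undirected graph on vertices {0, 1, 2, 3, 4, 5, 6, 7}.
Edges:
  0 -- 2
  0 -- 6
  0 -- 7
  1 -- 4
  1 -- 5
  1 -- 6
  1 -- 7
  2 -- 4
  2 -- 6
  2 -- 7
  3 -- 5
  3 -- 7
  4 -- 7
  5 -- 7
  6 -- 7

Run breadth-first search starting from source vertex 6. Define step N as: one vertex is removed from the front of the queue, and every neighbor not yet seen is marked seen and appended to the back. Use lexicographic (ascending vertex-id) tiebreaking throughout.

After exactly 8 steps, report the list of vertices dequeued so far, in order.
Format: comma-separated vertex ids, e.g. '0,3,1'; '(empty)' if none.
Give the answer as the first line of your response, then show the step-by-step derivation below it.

6,0,1,2,7,4,5,3

step 1: dequeue 6; queue=[0,1,2,7]; order=6
step 2: dequeue 0; queue=[1,2,7]; order=6,0
step 3: dequeue 1; queue=[2,7,4,5]; order=6,0,1
step 4: dequeue 2; queue=[7,4,5]; order=6,0,1,2
step 5: dequeue 7; queue=[4,5,3]; order=6,0,1,2,7
step 6: dequeue 4; queue=[5,3]; order=6,0,1,2,7,4
step 7: dequeue 5; queue=[3]; order=6,0,1,2,7,4,5
step 8: dequeue 3; queue=[(empty)]; order=6,0,1,2,7,4,5,3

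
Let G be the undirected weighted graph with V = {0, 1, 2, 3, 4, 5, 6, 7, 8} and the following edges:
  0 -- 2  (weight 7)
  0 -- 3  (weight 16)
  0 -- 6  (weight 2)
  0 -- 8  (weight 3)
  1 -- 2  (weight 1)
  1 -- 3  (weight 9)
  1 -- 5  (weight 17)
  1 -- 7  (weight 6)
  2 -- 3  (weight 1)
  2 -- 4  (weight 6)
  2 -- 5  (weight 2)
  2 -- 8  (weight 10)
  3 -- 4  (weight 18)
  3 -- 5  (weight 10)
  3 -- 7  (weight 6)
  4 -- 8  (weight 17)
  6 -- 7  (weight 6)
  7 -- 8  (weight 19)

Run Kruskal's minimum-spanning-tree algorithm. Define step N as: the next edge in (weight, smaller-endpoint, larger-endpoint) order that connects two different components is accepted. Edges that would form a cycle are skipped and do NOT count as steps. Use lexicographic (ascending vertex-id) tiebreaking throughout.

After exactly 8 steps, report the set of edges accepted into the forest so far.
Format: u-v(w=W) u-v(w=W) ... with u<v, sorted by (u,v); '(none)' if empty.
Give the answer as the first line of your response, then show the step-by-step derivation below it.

0-6(w=2) 0-8(w=3) 1-2(w=1) 1-7(w=6) 2-3(w=1) 2-4(w=6) 2-5(w=2) 6-7(w=6)

step 1: add edge 1-2 (w=1); MST = {1-2(w=1)}
step 2: add edge 2-3 (w=1); MST = {1-2(w=1) 2-3(w=1)}
step 3: add edge 0-6 (w=2); MST = {0-6(w=2) 1-2(w=1) 2-3(w=1)}
step 4: add edge 2-5 (w=2); MST = {0-6(w=2) 1-2(w=1) 2-3(w=1) 2-5(w=2)}
step 5: add edge 0-8 (w=3); MST = {0-6(w=2) 0-8(w=3) 1-2(w=1) 2-3(w=1) 2-5(w=2)}
step 6: add edge 1-7 (w=6); MST = {0-6(w=2) 0-8(w=3) 1-2(w=1) 1-7(w=6) 2-3(w=1) 2-5(w=2)}
step 7: add edge 2-4 (w=6); MST = {0-6(w=2) 0-8(w=3) 1-2(w=1) 1-7(w=6) 2-3(w=1) 2-4(w=6) 2-5(w=2)}
step 8: add edge 6-7 (w=6); MST = {0-6(w=2) 0-8(w=3) 1-2(w=1) 1-7(w=6) 2-3(w=1) 2-4(w=6) 2-5(w=2) 6-7(w=6)}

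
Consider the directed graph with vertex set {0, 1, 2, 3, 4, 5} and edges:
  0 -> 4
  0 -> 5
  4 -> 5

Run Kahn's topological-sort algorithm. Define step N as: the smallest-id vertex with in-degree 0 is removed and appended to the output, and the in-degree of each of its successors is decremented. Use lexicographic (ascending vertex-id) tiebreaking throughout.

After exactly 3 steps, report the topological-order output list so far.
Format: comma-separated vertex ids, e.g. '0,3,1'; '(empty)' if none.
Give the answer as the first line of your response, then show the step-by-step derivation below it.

0,1,2

step 1: output 0; order=[0]; indeg=(0,0,0,0,0,1)
step 2: output 1; order=[0,1]; indeg=(0,0,0,0,0,1)
step 3: output 2; order=[0,1,2]; indeg=(0,0,0,0,0,1)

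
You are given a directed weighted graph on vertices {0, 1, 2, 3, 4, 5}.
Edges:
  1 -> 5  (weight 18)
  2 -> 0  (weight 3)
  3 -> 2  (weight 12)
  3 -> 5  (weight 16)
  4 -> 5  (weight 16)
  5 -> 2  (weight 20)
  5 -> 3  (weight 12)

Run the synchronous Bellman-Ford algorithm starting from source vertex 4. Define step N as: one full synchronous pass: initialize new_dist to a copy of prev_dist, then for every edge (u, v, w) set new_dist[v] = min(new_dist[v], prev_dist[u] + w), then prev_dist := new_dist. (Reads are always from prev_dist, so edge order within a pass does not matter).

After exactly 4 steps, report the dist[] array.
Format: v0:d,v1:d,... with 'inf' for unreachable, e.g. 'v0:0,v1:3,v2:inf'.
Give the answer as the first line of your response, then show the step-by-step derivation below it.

v0:39,v1:inf,v2:36,v3:28,v4:0,v5:16

step 1: dist = v0:inf,v1:inf,v2:inf,v3:inf,v4:0,v5:16
step 2: dist = v0:inf,v1:inf,v2:36,v3:28,v4:0,v5:16
step 3: dist = v0:39,v1:inf,v2:36,v3:28,v4:0,v5:16
step 4: dist = v0:39,v1:inf,v2:36,v3:28,v4:0,v5:16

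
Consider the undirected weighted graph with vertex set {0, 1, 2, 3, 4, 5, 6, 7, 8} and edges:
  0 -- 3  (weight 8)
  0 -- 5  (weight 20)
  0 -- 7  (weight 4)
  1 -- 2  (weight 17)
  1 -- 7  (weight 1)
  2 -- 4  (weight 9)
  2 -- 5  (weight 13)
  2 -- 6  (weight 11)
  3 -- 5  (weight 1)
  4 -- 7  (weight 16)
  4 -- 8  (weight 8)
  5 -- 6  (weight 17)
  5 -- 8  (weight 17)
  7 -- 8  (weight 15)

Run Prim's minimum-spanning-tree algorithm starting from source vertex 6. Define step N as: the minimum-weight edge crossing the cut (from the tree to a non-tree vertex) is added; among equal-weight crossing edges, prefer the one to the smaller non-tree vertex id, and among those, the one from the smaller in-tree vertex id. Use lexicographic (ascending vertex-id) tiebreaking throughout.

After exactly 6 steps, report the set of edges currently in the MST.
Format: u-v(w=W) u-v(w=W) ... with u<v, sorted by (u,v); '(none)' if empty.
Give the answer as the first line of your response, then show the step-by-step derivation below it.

0-3(w=8) 2-4(w=9) 2-5(w=13) 2-6(w=11) 3-5(w=1) 4-8(w=8)

step 1: add edge 2-6 (w=11); MST = {2-6(w=11)}
step 2: add edge 2-4 (w=9); MST = {2-4(w=9) 2-6(w=11)}
step 3: add edge 4-8 (w=8); MST = {2-4(w=9) 2-6(w=11) 4-8(w=8)}
step 4: add edge 2-5 (w=13); MST = {2-4(w=9) 2-5(w=13) 2-6(w=11) 4-8(w=8)}
step 5: add edge 3-5 (w=1); MST = {2-4(w=9) 2-5(w=13) 2-6(w=11) 3-5(w=1) 4-8(w=8)}
step 6: add edge 0-3 (w=8); MST = {0-3(w=8) 2-4(w=9) 2-5(w=13) 2-6(w=11) 3-5(w=1) 4-8(w=8)}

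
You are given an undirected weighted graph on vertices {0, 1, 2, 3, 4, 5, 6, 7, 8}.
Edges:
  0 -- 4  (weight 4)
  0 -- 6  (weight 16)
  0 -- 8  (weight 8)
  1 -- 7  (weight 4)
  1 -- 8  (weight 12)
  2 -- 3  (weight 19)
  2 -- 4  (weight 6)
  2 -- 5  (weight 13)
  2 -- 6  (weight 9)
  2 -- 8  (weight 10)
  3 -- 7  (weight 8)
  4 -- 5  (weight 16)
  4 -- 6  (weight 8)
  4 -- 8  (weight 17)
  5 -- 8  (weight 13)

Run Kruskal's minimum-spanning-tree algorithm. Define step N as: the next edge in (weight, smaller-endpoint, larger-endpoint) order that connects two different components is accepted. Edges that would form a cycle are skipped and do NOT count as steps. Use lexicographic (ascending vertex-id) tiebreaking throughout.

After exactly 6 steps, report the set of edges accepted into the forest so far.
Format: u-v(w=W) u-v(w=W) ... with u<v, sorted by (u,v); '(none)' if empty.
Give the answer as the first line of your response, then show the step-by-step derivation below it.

0-4(w=4) 0-8(w=8) 1-7(w=4) 2-4(w=6) 3-7(w=8) 4-6(w=8)

step 1: add edge 0-4 (w=4); MST = {0-4(w=4)}
step 2: add edge 1-7 (w=4); MST = {0-4(w=4) 1-7(w=4)}
step 3: add edge 2-4 (w=6); MST = {0-4(w=4) 1-7(w=4) 2-4(w=6)}
step 4: add edge 0-8 (w=8); MST = {0-4(w=4) 0-8(w=8) 1-7(w=4) 2-4(w=6)}
step 5: add edge 3-7 (w=8); MST = {0-4(w=4) 0-8(w=8) 1-7(w=4) 2-4(w=6) 3-7(w=8)}
step 6: add edge 4-6 (w=8); MST = {0-4(w=4) 0-8(w=8) 1-7(w=4) 2-4(w=6) 3-7(w=8) 4-6(w=8)}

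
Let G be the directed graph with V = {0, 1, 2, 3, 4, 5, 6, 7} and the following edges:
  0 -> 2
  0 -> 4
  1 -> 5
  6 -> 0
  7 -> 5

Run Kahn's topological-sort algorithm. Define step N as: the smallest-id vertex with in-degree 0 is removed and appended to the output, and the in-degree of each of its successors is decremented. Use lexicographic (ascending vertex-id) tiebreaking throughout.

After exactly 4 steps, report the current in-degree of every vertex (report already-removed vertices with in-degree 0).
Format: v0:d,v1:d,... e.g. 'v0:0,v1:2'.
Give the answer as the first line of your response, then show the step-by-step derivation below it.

v0:0,v1:0,v2:0,v3:0,v4:0,v5:1,v6:0,v7:0

step 1: output 1; order=[1]; indeg=(1,0,1,0,1,1,0,0)
step 2: output 3; order=[1,3]; indeg=(1,0,1,0,1,1,0,0)
step 3: output 6; order=[1,3,6]; indeg=(0,0,1,0,1,1,0,0)
step 4: output 0; order=[1,3,6,0]; indeg=(0,0,0,0,0,1,0,0)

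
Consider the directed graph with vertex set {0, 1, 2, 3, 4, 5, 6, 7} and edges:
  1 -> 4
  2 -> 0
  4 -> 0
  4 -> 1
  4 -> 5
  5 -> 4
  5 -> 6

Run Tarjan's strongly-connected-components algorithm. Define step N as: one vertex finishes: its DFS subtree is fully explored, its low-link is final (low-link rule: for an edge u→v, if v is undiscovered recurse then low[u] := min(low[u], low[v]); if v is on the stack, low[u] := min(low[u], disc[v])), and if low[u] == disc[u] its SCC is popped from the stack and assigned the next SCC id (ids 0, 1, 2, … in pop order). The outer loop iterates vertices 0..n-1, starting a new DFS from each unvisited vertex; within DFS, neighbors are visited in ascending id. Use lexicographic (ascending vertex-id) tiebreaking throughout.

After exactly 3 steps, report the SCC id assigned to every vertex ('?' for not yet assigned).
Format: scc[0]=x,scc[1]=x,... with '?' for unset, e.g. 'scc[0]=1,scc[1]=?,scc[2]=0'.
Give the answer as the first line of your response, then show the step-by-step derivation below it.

scc[0]=0,scc[1]=?,scc[2]=?,scc[3]=?,scc[4]=?,scc[5]=?,scc[6]=1,scc[7]=?

step 1: low=(low[0]=0,low[1]=?,low[2]=?,low[3]=?,low[4]=?,low[5]=?,low[6]=?,low[7]=?); scc=(scc[0]=0,scc[1]=?,scc[2]=?,scc[3]=?,scc[4]=?,scc[5]=?,scc[6]=?,scc[7]=?)
step 2: low=(low[0]=0,low[1]=1,low[2]=?,low[3]=?,low[4]=1,low[5]=2,low[6]=4,low[7]=?); scc=(scc[0]=0,scc[1]=?,scc[2]=?,scc[3]=?,scc[4]=?,scc[5]=?,scc[6]=1,scc[7]=?)
step 3: low=(low[0]=0,low[1]=1,low[2]=?,low[3]=?,low[4]=1,low[5]=2,low[6]=4,low[7]=?); scc=(scc[0]=0,scc[1]=?,scc[2]=?,scc[3]=?,scc[4]=?,scc[5]=?,scc[6]=1,scc[7]=?)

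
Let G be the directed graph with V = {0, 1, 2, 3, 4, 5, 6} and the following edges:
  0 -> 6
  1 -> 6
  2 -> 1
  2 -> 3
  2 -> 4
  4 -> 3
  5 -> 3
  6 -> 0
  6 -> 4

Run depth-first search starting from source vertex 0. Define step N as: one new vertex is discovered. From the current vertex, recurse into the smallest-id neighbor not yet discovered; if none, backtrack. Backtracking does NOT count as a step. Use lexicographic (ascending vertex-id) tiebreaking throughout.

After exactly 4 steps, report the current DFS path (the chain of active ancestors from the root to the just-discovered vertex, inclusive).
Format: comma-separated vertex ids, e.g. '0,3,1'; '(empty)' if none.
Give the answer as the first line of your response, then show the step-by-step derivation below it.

0,6,4,3

step 1: discover 0; path=0; order=0
step 2: discover 6; path=0>6; order=0,6
step 3: discover 4; path=0>6>4; order=0,6,4
step 4: discover 3; path=0>6>4>3; order=0,6,4,3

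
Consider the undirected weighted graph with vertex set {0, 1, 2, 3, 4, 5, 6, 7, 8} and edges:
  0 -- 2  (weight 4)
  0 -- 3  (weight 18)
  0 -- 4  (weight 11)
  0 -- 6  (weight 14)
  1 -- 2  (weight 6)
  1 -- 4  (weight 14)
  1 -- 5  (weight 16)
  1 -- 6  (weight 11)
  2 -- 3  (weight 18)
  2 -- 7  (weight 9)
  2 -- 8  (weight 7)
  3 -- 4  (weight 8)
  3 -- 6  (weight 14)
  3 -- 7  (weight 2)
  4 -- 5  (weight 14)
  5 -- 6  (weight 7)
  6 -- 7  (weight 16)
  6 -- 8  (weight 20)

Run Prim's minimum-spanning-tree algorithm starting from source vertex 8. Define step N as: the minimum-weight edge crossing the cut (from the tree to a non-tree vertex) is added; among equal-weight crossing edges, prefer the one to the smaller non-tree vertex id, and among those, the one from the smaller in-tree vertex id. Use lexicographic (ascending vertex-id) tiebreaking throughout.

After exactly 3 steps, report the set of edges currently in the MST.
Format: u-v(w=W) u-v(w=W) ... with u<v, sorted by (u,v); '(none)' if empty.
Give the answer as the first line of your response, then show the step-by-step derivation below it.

0-2(w=4) 1-2(w=6) 2-8(w=7)

step 1: add edge 2-8 (w=7); MST = {2-8(w=7)}
step 2: add edge 0-2 (w=4); MST = {0-2(w=4) 2-8(w=7)}
step 3: add edge 1-2 (w=6); MST = {0-2(w=4) 1-2(w=6) 2-8(w=7)}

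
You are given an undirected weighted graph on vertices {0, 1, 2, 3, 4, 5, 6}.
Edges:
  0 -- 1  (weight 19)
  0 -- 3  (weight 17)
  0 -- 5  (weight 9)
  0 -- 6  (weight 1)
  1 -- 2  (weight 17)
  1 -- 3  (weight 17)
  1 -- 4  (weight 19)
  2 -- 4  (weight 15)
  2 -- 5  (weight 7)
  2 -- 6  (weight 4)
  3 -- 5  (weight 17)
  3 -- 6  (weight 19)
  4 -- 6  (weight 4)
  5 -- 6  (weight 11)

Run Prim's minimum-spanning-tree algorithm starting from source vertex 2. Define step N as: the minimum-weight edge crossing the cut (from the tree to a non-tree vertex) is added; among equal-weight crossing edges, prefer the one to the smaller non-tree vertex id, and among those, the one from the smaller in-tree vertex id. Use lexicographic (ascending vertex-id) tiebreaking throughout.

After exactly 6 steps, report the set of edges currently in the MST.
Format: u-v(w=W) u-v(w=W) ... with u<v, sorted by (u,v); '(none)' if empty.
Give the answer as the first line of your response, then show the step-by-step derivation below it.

0-3(w=17) 0-6(w=1) 1-2(w=17) 2-5(w=7) 2-6(w=4) 4-6(w=4)

step 1: add edge 2-6 (w=4); MST = {2-6(w=4)}
step 2: add edge 0-6 (w=1); MST = {0-6(w=1) 2-6(w=4)}
step 3: add edge 4-6 (w=4); MST = {0-6(w=1) 2-6(w=4) 4-6(w=4)}
step 4: add edge 2-5 (w=7); MST = {0-6(w=1) 2-5(w=7) 2-6(w=4) 4-6(w=4)}
step 5: add edge 1-2 (w=17); MST = {0-6(w=1) 1-2(w=17) 2-5(w=7) 2-6(w=4) 4-6(w=4)}
step 6: add edge 0-3 (w=17); MST = {0-3(w=17) 0-6(w=1) 1-2(w=17) 2-5(w=7) 2-6(w=4) 4-6(w=4)}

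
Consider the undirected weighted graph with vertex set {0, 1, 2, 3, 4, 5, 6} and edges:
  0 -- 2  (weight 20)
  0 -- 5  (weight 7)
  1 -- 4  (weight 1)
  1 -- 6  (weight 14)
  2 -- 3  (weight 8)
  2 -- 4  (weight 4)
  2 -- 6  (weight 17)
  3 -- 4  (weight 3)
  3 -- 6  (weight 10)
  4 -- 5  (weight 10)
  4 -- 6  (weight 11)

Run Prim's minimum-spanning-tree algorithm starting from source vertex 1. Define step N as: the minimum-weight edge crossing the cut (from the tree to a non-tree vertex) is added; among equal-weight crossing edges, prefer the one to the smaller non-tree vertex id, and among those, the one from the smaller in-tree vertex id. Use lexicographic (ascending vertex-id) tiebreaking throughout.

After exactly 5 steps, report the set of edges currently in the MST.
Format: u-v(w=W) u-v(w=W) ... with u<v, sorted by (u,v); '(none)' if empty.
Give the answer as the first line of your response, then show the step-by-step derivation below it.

0-5(w=7) 1-4(w=1) 2-4(w=4) 3-4(w=3) 4-5(w=10)

step 1: add edge 1-4 (w=1); MST = {1-4(w=1)}
step 2: add edge 3-4 (w=3); MST = {1-4(w=1) 3-4(w=3)}
step 3: add edge 2-4 (w=4); MST = {1-4(w=1) 2-4(w=4) 3-4(w=3)}
step 4: add edge 4-5 (w=10); MST = {1-4(w=1) 2-4(w=4) 3-4(w=3) 4-5(w=10)}
step 5: add edge 0-5 (w=7); MST = {0-5(w=7) 1-4(w=1) 2-4(w=4) 3-4(w=3) 4-5(w=10)}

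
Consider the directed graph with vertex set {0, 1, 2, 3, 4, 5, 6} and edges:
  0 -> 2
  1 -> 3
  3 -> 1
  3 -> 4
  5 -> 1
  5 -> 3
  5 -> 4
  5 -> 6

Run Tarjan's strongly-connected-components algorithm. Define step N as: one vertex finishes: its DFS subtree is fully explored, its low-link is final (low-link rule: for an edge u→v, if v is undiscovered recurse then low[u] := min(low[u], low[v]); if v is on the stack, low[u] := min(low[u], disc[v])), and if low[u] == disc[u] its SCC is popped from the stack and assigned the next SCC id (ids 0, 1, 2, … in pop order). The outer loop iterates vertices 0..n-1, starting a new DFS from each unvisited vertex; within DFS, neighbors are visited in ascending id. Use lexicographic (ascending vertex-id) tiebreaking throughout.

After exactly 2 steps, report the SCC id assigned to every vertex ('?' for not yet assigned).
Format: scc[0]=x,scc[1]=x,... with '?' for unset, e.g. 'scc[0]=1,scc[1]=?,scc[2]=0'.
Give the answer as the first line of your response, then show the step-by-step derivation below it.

scc[0]=1,scc[1]=?,scc[2]=0,scc[3]=?,scc[4]=?,scc[5]=?,scc[6]=?

step 1: low=(low[0]=0,low[1]=?,low[2]=1,low[3]=?,low[4]=?,low[5]=?,low[6]=?); scc=(scc[0]=?,scc[1]=?,scc[2]=0,scc[3]=?,scc[4]=?,scc[5]=?,scc[6]=?)
step 2: low=(low[0]=0,low[1]=?,low[2]=1,low[3]=?,low[4]=?,low[5]=?,low[6]=?); scc=(scc[0]=1,scc[1]=?,scc[2]=0,scc[3]=?,scc[4]=?,scc[5]=?,scc[6]=?)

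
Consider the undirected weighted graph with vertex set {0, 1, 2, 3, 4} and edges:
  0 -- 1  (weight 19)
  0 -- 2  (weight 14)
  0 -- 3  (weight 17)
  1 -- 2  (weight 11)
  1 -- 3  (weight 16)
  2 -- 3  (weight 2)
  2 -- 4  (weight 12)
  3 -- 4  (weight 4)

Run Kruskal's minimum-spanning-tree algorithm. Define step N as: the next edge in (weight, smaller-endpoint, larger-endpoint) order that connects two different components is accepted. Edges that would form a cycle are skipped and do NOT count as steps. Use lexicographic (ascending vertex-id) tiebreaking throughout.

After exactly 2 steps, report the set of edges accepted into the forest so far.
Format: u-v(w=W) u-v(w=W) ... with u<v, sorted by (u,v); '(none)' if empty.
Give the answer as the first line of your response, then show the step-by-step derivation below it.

2-3(w=2) 3-4(w=4)

step 1: add edge 2-3 (w=2); MST = {2-3(w=2)}
step 2: add edge 3-4 (w=4); MST = {2-3(w=2) 3-4(w=4)}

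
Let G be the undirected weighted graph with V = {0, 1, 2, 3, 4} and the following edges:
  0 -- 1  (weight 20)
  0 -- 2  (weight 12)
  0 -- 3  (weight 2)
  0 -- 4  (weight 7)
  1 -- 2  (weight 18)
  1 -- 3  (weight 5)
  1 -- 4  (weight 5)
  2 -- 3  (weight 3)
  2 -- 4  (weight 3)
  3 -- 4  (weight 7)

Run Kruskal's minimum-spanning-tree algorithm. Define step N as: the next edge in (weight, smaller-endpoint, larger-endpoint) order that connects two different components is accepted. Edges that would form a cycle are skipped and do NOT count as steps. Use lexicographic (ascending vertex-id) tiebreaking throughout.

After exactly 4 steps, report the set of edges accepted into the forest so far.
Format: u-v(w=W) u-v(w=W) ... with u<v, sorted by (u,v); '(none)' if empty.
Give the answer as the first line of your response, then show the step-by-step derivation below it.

0-3(w=2) 1-3(w=5) 2-3(w=3) 2-4(w=3)

step 1: add edge 0-3 (w=2); MST = {0-3(w=2)}
step 2: add edge 2-3 (w=3); MST = {0-3(w=2) 2-3(w=3)}
step 3: add edge 2-4 (w=3); MST = {0-3(w=2) 2-3(w=3) 2-4(w=3)}
step 4: add edge 1-3 (w=5); MST = {0-3(w=2) 1-3(w=5) 2-3(w=3) 2-4(w=3)}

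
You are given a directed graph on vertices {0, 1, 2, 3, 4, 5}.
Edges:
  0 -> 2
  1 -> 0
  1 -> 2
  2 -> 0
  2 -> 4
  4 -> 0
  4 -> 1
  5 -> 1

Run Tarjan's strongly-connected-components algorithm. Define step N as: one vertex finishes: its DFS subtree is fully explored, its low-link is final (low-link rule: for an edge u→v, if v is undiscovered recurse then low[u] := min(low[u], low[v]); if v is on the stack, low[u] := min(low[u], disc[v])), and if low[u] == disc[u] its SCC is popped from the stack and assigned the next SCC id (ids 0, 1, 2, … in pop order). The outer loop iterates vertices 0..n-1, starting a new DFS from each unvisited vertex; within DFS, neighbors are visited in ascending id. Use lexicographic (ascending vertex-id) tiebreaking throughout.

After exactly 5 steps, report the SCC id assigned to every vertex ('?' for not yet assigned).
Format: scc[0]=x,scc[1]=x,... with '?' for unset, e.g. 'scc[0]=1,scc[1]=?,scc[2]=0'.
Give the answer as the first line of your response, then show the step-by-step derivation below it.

scc[0]=0,scc[1]=0,scc[2]=0,scc[3]=1,scc[4]=0,scc[5]=?

step 1: low=(low[0]=0,low[1]=0,low[2]=0,low[3]=?,low[4]=0,low[5]=?); scc=(scc[0]=?,scc[1]=?,scc[2]=?,scc[3]=?,scc[4]=?,scc[5]=?)
step 2: low=(low[0]=0,low[1]=0,low[2]=0,low[3]=?,low[4]=0,low[5]=?); scc=(scc[0]=?,scc[1]=?,scc[2]=?,scc[3]=?,scc[4]=?,scc[5]=?)
step 3: low=(low[0]=0,low[1]=0,low[2]=0,low[3]=?,low[4]=0,low[5]=?); scc=(scc[0]=?,scc[1]=?,scc[2]=?,scc[3]=?,scc[4]=?,scc[5]=?)
step 4: low=(low[0]=0,low[1]=0,low[2]=0,low[3]=?,low[4]=0,low[5]=?); scc=(scc[0]=0,scc[1]=0,scc[2]=0,scc[3]=?,scc[4]=0,scc[5]=?)
step 5: low=(low[0]=0,low[1]=0,low[2]=0,low[3]=4,low[4]=0,low[5]=?); scc=(scc[0]=0,scc[1]=0,scc[2]=0,scc[3]=1,scc[4]=0,scc[5]=?)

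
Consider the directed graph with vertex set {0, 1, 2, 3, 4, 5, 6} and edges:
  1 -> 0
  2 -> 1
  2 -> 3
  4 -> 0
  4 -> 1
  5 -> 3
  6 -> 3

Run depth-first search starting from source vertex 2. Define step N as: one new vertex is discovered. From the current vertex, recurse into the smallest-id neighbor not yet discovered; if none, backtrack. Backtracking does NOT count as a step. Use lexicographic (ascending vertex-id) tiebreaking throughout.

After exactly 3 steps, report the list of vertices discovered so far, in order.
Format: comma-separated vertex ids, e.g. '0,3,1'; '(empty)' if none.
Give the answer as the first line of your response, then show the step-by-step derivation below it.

2,1,0

step 1: discover 2; path=2; order=2
step 2: discover 1; path=2>1; order=2,1
step 3: discover 0; path=2>1>0; order=2,1,0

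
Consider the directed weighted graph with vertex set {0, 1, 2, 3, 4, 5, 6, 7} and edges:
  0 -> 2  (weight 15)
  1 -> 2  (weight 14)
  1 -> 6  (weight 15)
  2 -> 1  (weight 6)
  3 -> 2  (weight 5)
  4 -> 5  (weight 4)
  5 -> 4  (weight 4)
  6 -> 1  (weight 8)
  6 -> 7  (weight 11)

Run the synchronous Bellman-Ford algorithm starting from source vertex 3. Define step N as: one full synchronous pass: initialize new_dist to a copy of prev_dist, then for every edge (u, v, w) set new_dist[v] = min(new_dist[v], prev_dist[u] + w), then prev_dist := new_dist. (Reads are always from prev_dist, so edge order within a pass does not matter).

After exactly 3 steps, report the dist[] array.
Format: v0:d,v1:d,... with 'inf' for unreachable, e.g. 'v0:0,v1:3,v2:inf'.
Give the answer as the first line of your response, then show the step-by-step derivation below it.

v0:inf,v1:11,v2:5,v3:0,v4:inf,v5:inf,v6:26,v7:inf

step 1: dist = v0:inf,v1:inf,v2:5,v3:0,v4:inf,v5:inf,v6:inf,v7:inf
step 2: dist = v0:inf,v1:11,v2:5,v3:0,v4:inf,v5:inf,v6:inf,v7:inf
step 3: dist = v0:inf,v1:11,v2:5,v3:0,v4:inf,v5:inf,v6:26,v7:inf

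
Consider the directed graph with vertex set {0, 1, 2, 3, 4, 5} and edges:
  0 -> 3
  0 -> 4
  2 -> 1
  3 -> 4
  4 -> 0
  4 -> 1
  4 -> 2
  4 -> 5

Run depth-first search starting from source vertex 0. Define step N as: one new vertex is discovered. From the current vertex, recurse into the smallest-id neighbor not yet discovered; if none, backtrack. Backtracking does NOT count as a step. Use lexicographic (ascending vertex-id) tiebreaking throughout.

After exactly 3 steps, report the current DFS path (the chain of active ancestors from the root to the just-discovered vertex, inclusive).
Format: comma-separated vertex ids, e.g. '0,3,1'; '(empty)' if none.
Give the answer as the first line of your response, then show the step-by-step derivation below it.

0,3,4

step 1: discover 0; path=0; order=0
step 2: discover 3; path=0>3; order=0,3
step 3: discover 4; path=0>3>4; order=0,3,4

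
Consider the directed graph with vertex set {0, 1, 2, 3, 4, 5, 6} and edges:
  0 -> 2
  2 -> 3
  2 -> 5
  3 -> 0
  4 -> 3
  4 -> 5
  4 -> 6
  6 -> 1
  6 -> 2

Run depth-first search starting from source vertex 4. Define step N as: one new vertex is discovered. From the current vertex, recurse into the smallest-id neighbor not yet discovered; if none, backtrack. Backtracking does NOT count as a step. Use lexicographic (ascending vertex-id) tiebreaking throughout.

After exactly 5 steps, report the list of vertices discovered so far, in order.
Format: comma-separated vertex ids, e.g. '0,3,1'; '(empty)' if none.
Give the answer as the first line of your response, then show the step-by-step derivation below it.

4,3,0,2,5

step 1: discover 4; path=4; order=4
step 2: discover 3; path=4>3; order=4,3
step 3: discover 0; path=4>3>0; order=4,3,0
step 4: discover 2; path=4>3>0>2; order=4,3,0,2
step 5: discover 5; path=4>3>0>2>5; order=4,3,0,2,5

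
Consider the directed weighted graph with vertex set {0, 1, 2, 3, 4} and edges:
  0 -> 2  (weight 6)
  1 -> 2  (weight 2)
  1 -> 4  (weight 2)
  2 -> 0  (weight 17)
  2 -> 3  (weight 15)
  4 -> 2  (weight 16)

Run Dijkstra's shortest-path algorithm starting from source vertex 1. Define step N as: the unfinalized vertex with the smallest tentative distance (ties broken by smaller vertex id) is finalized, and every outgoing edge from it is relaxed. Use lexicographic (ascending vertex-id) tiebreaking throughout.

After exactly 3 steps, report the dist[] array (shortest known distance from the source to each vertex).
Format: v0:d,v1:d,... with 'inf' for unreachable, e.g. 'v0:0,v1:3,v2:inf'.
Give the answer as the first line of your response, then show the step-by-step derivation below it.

v0:19,v1:0,v2:2,v3:17,v4:2

step 1: dist = v0:inf,v1:0,v2:2,v3:inf,v4:2
step 2: dist = v0:19,v1:0,v2:2,v3:17,v4:2
step 3: dist = v0:19,v1:0,v2:2,v3:17,v4:2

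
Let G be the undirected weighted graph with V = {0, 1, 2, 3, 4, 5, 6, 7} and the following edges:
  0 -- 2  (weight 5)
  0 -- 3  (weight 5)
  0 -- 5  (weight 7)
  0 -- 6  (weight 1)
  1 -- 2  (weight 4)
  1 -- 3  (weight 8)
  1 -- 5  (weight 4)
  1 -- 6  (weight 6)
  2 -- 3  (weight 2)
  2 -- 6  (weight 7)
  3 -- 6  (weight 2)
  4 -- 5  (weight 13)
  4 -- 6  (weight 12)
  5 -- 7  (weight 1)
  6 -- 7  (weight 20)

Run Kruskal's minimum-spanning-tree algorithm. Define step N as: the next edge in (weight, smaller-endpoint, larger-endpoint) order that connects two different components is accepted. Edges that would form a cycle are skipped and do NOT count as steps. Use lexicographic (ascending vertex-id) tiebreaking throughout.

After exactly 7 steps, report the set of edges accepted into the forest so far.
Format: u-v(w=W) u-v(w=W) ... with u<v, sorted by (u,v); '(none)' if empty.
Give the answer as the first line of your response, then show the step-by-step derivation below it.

0-6(w=1) 1-2(w=4) 1-5(w=4) 2-3(w=2) 3-6(w=2) 4-6(w=12) 5-7(w=1)

step 1: add edge 0-6 (w=1); MST = {0-6(w=1)}
step 2: add edge 5-7 (w=1); MST = {0-6(w=1) 5-7(w=1)}
step 3: add edge 2-3 (w=2); MST = {0-6(w=1) 2-3(w=2) 5-7(w=1)}
step 4: add edge 3-6 (w=2); MST = {0-6(w=1) 2-3(w=2) 3-6(w=2) 5-7(w=1)}
step 5: add edge 1-2 (w=4); MST = {0-6(w=1) 1-2(w=4) 2-3(w=2) 3-6(w=2) 5-7(w=1)}
step 6: add edge 1-5 (w=4); MST = {0-6(w=1) 1-2(w=4) 1-5(w=4) 2-3(w=2) 3-6(w=2) 5-7(w=1)}
step 7: add edge 4-6 (w=12); MST = {0-6(w=1) 1-2(w=4) 1-5(w=4) 2-3(w=2) 3-6(w=2) 4-6(w=12) 5-7(w=1)}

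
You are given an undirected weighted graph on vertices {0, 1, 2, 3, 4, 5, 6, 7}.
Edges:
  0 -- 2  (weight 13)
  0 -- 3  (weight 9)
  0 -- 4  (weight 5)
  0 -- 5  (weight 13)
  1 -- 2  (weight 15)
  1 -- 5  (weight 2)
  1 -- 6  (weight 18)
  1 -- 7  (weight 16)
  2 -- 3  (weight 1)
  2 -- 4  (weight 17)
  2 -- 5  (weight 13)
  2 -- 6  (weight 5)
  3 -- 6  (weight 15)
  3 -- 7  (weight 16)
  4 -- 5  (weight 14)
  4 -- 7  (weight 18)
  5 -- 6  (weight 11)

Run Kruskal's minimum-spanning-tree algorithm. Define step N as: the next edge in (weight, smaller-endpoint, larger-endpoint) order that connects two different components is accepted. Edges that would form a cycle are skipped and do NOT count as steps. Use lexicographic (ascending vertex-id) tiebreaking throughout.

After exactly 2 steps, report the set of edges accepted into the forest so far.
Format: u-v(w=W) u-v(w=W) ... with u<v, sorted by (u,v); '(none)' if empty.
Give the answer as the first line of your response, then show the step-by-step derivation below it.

1-5(w=2) 2-3(w=1)

step 1: add edge 2-3 (w=1); MST = {2-3(w=1)}
step 2: add edge 1-5 (w=2); MST = {1-5(w=2) 2-3(w=1)}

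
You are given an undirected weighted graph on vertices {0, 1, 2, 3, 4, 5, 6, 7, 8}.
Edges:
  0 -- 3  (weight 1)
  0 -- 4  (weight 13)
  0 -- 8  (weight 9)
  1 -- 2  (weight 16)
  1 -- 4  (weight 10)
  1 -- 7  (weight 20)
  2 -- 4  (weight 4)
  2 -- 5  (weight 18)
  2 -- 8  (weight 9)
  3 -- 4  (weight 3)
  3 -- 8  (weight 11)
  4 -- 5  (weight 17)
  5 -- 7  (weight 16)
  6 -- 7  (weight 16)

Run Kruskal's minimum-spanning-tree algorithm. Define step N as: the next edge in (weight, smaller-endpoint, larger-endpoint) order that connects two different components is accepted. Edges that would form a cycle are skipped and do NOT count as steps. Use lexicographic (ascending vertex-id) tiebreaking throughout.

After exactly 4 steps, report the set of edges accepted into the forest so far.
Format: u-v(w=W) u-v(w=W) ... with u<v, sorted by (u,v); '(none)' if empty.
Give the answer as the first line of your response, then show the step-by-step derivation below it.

0-3(w=1) 0-8(w=9) 2-4(w=4) 3-4(w=3)

step 1: add edge 0-3 (w=1); MST = {0-3(w=1)}
step 2: add edge 3-4 (w=3); MST = {0-3(w=1) 3-4(w=3)}
step 3: add edge 2-4 (w=4); MST = {0-3(w=1) 2-4(w=4) 3-4(w=3)}
step 4: add edge 0-8 (w=9); MST = {0-3(w=1) 0-8(w=9) 2-4(w=4) 3-4(w=3)}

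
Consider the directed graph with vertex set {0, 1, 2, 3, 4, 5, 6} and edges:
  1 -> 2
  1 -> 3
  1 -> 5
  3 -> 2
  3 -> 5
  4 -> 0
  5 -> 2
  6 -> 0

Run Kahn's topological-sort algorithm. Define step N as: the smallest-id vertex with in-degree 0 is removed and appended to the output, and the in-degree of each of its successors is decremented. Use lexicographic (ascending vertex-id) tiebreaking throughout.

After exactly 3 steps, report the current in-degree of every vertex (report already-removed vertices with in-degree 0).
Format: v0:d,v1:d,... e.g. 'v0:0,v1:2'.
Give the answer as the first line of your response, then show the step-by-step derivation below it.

v0:1,v1:0,v2:1,v3:0,v4:0,v5:0,v6:0

step 1: output 1; order=[1]; indeg=(2,0,2,0,0,1,0)
step 2: output 3; order=[1,3]; indeg=(2,0,1,0,0,0,0)
step 3: output 4; order=[1,3,4]; indeg=(1,0,1,0,0,0,0)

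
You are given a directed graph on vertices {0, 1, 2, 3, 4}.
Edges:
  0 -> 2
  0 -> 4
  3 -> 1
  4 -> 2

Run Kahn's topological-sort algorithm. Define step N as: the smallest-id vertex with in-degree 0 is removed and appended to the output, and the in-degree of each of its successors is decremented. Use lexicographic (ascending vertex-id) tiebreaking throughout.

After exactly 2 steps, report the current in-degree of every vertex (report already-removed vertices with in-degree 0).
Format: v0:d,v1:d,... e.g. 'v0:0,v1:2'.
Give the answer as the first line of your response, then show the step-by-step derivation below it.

v0:0,v1:0,v2:1,v3:0,v4:0

step 1: output 0; order=[0]; indeg=(0,1,1,0,0)
step 2: output 3; order=[0,3]; indeg=(0,0,1,0,0)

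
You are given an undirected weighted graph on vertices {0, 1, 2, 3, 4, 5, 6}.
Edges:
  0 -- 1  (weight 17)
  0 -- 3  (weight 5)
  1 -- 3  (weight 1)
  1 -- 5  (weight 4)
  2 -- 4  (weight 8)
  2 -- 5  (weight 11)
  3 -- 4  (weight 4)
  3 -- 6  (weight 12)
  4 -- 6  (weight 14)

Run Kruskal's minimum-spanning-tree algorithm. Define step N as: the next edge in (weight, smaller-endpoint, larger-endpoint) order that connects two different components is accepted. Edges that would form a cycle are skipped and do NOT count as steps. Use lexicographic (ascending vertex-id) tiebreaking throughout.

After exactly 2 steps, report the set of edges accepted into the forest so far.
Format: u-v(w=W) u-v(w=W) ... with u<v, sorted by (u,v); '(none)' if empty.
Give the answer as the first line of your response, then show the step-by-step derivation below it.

1-3(w=1) 1-5(w=4)

step 1: add edge 1-3 (w=1); MST = {1-3(w=1)}
step 2: add edge 1-5 (w=4); MST = {1-3(w=1) 1-5(w=4)}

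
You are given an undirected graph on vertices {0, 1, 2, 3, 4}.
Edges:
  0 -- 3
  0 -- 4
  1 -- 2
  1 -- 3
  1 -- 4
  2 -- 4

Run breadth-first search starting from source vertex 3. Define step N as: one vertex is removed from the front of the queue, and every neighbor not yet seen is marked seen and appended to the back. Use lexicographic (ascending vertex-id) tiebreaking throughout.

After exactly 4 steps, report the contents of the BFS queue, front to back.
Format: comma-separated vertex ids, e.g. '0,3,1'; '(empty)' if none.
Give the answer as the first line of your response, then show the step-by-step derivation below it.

2

step 1: dequeue 3; queue=[0,1]; order=3
step 2: dequeue 0; queue=[1,4]; order=3,0
step 3: dequeue 1; queue=[4,2]; order=3,0,1
step 4: dequeue 4; queue=[2]; order=3,0,1,4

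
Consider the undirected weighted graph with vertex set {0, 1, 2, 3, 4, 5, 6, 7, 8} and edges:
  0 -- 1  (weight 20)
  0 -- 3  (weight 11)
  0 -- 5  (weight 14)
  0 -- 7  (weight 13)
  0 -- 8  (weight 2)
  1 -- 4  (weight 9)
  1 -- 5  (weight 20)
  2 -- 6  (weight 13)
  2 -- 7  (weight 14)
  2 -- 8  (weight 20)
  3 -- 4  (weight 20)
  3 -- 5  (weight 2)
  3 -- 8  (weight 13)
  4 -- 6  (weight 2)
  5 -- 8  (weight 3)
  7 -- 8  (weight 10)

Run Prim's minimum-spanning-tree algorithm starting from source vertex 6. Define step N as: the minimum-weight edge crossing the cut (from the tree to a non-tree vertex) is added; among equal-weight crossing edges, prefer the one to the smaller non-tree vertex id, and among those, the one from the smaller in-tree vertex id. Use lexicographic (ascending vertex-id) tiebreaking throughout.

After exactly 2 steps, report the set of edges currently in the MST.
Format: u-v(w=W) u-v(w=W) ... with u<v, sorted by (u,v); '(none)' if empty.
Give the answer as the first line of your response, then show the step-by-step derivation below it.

1-4(w=9) 4-6(w=2)

step 1: add edge 4-6 (w=2); MST = {4-6(w=2)}
step 2: add edge 1-4 (w=9); MST = {1-4(w=9) 4-6(w=2)}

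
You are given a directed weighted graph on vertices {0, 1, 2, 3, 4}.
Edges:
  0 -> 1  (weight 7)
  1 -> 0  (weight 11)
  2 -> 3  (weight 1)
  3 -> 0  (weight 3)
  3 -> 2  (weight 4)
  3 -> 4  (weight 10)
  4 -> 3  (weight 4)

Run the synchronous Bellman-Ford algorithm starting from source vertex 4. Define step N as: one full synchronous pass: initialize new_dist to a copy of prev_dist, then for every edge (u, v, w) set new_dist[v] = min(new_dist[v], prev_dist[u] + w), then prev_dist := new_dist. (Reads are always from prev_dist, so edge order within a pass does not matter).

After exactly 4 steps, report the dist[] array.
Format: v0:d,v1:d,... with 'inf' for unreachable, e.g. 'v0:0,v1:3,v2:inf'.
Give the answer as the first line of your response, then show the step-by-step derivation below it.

v0:7,v1:14,v2:8,v3:4,v4:0

step 1: dist = v0:inf,v1:inf,v2:inf,v3:4,v4:0
step 2: dist = v0:7,v1:inf,v2:8,v3:4,v4:0
step 3: dist = v0:7,v1:14,v2:8,v3:4,v4:0
step 4: dist = v0:7,v1:14,v2:8,v3:4,v4:0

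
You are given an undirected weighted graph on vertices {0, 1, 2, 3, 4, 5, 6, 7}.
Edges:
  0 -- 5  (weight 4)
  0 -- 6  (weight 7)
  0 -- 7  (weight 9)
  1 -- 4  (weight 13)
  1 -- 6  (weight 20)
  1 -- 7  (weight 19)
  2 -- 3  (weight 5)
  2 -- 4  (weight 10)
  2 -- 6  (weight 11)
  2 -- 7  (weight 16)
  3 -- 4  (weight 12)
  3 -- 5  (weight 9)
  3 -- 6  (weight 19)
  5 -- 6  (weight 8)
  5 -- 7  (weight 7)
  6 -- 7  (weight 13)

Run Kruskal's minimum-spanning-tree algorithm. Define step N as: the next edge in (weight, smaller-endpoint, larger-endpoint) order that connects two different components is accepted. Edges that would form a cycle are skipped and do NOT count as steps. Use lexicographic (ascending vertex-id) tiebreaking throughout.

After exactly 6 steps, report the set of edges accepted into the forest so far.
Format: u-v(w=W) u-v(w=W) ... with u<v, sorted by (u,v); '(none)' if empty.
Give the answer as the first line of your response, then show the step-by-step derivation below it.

0-5(w=4) 0-6(w=7) 2-3(w=5) 2-4(w=10) 3-5(w=9) 5-7(w=7)

step 1: add edge 0-5 (w=4); MST = {0-5(w=4)}
step 2: add edge 2-3 (w=5); MST = {0-5(w=4) 2-3(w=5)}
step 3: add edge 0-6 (w=7); MST = {0-5(w=4) 0-6(w=7) 2-3(w=5)}
step 4: add edge 5-7 (w=7); MST = {0-5(w=4) 0-6(w=7) 2-3(w=5) 5-7(w=7)}
step 5: add edge 3-5 (w=9); MST = {0-5(w=4) 0-6(w=7) 2-3(w=5) 3-5(w=9) 5-7(w=7)}
step 6: add edge 2-4 (w=10); MST = {0-5(w=4) 0-6(w=7) 2-3(w=5) 2-4(w=10) 3-5(w=9) 5-7(w=7)}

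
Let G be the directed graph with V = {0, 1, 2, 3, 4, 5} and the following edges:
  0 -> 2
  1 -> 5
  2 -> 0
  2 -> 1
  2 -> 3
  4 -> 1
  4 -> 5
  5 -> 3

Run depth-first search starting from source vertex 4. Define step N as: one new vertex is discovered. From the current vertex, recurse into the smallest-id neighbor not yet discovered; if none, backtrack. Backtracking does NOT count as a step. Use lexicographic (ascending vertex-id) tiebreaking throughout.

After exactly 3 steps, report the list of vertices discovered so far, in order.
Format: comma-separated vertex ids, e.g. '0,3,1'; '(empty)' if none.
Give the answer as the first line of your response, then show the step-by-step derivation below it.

4,1,5

step 1: discover 4; path=4; order=4
step 2: discover 1; path=4>1; order=4,1
step 3: discover 5; path=4>1>5; order=4,1,5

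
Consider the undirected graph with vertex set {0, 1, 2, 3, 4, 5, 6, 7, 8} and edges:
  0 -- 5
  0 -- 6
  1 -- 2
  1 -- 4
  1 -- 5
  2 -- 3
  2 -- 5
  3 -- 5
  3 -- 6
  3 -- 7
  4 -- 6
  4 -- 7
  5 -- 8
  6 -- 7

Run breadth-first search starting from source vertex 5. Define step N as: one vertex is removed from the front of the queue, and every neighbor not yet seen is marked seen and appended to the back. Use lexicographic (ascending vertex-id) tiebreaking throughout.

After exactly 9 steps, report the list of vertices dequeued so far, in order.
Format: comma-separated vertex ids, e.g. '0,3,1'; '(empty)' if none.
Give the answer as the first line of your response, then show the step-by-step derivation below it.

5,0,1,2,3,8,6,4,7

step 1: dequeue 5; queue=[0,1,2,3,8]; order=5
step 2: dequeue 0; queue=[1,2,3,8,6]; order=5,0
step 3: dequeue 1; queue=[2,3,8,6,4]; order=5,0,1
step 4: dequeue 2; queue=[3,8,6,4]; order=5,0,1,2
step 5: dequeue 3; queue=[8,6,4,7]; order=5,0,1,2,3
step 6: dequeue 8; queue=[6,4,7]; order=5,0,1,2,3,8
step 7: dequeue 6; queue=[4,7]; order=5,0,1,2,3,8,6
step 8: dequeue 4; queue=[7]; order=5,0,1,2,3,8,6,4
step 9: dequeue 7; queue=[(empty)]; order=5,0,1,2,3,8,6,4,7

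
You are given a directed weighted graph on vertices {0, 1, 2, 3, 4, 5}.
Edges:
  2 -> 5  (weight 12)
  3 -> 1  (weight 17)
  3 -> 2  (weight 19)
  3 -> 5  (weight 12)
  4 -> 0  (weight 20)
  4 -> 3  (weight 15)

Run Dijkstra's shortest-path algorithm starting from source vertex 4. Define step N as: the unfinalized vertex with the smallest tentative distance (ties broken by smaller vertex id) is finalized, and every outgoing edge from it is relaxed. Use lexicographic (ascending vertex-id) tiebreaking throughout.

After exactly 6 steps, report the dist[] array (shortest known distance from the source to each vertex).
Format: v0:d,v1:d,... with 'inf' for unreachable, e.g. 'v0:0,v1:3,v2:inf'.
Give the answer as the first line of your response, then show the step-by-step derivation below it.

v0:20,v1:32,v2:34,v3:15,v4:0,v5:27

step 1: dist = v0:20,v1:inf,v2:inf,v3:15,v4:0,v5:inf
step 2: dist = v0:20,v1:32,v2:34,v3:15,v4:0,v5:27
step 3: dist = v0:20,v1:32,v2:34,v3:15,v4:0,v5:27
step 4: dist = v0:20,v1:32,v2:34,v3:15,v4:0,v5:27
step 5: dist = v0:20,v1:32,v2:34,v3:15,v4:0,v5:27
step 6: dist = v0:20,v1:32,v2:34,v3:15,v4:0,v5:27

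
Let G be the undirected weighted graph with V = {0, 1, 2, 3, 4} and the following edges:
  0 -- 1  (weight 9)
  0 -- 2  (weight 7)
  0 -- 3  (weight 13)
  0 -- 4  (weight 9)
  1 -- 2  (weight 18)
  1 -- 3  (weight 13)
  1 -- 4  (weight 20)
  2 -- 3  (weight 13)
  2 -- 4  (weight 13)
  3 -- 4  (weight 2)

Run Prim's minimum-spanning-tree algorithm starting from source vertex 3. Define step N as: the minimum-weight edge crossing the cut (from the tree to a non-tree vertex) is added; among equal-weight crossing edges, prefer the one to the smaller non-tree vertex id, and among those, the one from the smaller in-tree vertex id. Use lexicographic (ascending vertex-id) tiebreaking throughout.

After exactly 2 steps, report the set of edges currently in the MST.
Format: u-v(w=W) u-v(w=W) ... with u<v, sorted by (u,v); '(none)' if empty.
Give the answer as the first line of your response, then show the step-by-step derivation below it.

0-4(w=9) 3-4(w=2)

step 1: add edge 3-4 (w=2); MST = {3-4(w=2)}
step 2: add edge 0-4 (w=9); MST = {0-4(w=9) 3-4(w=2)}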